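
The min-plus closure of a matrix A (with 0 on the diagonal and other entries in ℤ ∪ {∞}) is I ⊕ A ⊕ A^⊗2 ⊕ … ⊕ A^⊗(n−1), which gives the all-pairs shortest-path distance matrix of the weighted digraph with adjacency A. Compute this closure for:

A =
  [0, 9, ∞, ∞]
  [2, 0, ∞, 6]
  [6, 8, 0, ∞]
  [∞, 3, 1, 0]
Closure =
  [0, 9, 16, 15]
  [2, 0, 7, 6]
  [6, 8, 0, 14]
  [5, 3, 1, 0]

This is the Floyd-Warshall all-pairs shortest-path computation. For each intermediate vertex k = 0, 1, …, 3, update dist[i][j] ← min(dist[i][j], dist[i][k] + dist[k][j]). The final matrix gives, for each (i, j), the minimum total weight of any directed path from i to j (possibly empty when i = j).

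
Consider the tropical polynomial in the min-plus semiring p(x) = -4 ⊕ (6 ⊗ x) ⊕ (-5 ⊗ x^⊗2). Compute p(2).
p(2) = -4

A tropical monomial a ⊗ x^⊗i evaluates to a + i · x. Evaluating each term at x = 2:
  Term 0 contributes -4 + 0 · 2 = -4
  Term 1 contributes 6 + 1 · 2 = 8
  Term 2 contributes -5 + 2 · 2 = -1
p(2) = ⊕ of these = min[-4, 8, -1] = -4.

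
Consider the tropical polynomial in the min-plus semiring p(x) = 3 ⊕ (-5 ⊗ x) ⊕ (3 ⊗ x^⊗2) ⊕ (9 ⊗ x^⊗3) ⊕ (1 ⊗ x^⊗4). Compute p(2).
p(2) = -3

A tropical monomial a ⊗ x^⊗i evaluates to a + i · x. Evaluating each term at x = 2:
  Term 0 contributes 3 + 0 · 2 = 3
  Term 1 contributes -5 + 1 · 2 = -3
  Term 2 contributes 3 + 2 · 2 = 7
  Term 3 contributes 9 + 3 · 2 = 15
  Term 4 contributes 1 + 4 · 2 = 9
p(2) = ⊕ of these = min[3, -3, 7, 15, 9] = -3.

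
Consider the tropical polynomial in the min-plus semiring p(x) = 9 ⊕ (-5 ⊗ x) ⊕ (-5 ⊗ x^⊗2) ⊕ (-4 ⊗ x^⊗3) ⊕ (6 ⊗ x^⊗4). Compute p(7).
p(7) = 2

A tropical monomial a ⊗ x^⊗i evaluates to a + i · x. Evaluating each term at x = 7:
  Term 0 contributes 9 + 0 · 7 = 9
  Term 1 contributes -5 + 1 · 7 = 2
  Term 2 contributes -5 + 2 · 7 = 9
  Term 3 contributes -4 + 3 · 7 = 17
  Term 4 contributes 6 + 4 · 7 = 34
p(7) = ⊕ of these = min[9, 2, 9, 17, 34] = 2.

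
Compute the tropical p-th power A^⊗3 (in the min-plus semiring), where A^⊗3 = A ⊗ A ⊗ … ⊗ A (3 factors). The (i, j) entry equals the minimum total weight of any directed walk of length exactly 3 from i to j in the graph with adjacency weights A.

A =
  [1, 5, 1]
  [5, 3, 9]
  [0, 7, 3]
A^⊗3 =
  [2, 6, 2]
  [6, 9, 7]
  [1, 6, 2]

Each entry (A^⊗3)_ij equals the minimum over all length-3 walks i = v_0 → v_1 → … → v_3 = j of Σ_t A[v_t][v_{t+1}]. For example, for (i, j) = (0, 2) we minimise over 9 possible intermediate vertex sequences; the minimum is 2, attained along the walk 0 → 2 → 0 → 2.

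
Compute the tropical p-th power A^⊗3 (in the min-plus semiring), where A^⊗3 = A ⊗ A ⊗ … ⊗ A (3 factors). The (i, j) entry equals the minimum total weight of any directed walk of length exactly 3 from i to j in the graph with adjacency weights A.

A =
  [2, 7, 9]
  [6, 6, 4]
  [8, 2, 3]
A^⊗3 =
  [6, 11, 13]
  [10, 9, 10]
  [10, 8, 9]

Each entry (A^⊗3)_ij equals the minimum over all length-3 walks i = v_0 → v_1 → … → v_3 = j of Σ_t A[v_t][v_{t+1}]. For example, for (i, j) = (0, 2) we minimise over 9 possible intermediate vertex sequences; the minimum is 13, attained along the walk 0 → 0 → 0 → 2.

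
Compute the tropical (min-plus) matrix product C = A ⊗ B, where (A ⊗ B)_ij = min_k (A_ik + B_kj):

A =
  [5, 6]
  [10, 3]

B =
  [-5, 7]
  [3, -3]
A ⊗ B =
  [0, 3]
  [5, 0]

Apply the min-plus product entry-by-entry:
  C[0][0] = min over k of (A[0][0] + B[0][0] = 5 + -5 = 0, A[0][1] + B[1][0] = 6 + 3 = 9) = 0 (attained at k = 0)
  C[0][1] = min over k of (A[0][0] + B[0][1] = 5 + 7 = 12, A[0][1] + B[1][1] = 6 + -3 = 3) = 3 (attained at k = 1)
  C[1][0] = min over k of (A[1][0] + B[0][0] = 10 + -5 = 5, A[1][1] + B[1][0] = 3 + 3 = 6) = 5 (attained at k = 0)
  C[1][1] = min over k of (A[1][0] + B[0][1] = 10 + 7 = 17, A[1][1] + B[1][1] = 3 + -3 = 0) = 0 (attained at k = 1)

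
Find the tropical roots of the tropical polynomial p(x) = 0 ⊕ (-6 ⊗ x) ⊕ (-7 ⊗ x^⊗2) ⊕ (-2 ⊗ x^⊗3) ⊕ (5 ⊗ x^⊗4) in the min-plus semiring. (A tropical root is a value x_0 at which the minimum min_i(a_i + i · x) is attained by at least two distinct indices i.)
Roots: {-7, -5, 1, 6}

Each tropical root is a break point of the lower envelope of the lines y = a_i + i · x (there are 5 lines, with slopes 0, 1, ..., 4). Only the lines that attain the minimum somewhere contribute to roots; other lines are dominated. Here the surviving (envelope) indices are i = 4, i = 3, i = 2, i = 1, i = 0.
Intersections between consecutive envelope lines give the roots: for adjacent envelope indices i < j the intersection is x = (a_i − a_j) / (j − i). Reading off the sorted break points: {-7, -5, 1, 6}.
Verification: at each break x_0, at least two indices attain the minimum of min_i(a_i + i · x_0).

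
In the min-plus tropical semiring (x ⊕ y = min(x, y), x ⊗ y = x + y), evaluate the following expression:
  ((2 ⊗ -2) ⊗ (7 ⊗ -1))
((2 ⊗ -2) ⊗ (7 ⊗ -1)) = 6

Expand innermost to outermost. Recall ⊕ takes the minimum of its arguments and ⊗ takes their sum. Working out the expression ((2 ⊗ -2) ⊗ (7 ⊗ -1)) gives 6.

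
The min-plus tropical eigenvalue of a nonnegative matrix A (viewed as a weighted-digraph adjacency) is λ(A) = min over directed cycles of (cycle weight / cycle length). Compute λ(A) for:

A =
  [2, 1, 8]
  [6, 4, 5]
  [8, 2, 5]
λ(A) = 2

Enumerate directed cycles and compute their means (weight / length). Sample:
  cycle 0 → 0: weight = 2, length = 1, mean = 2/1 ≈ 2.000
  cycle 1 → 1: weight = 4, length = 1, mean = 4/1 ≈ 4.000
  cycle 2 → 2: weight = 5, length = 1, mean = 5/1 ≈ 5.000
  cycle 0 → 1 → 0: weight = 7, length = 2, mean = 7/2 ≈ 3.500
  cycle 0 → 2 → 0: weight = 16, length = 2, mean = 16/2 ≈ 8.000
  cycle 1 → 0 → 1: weight = 7, length = 2, mean = 7/2 ≈ 3.500
Minimum mean = 2.000, attained e.g. along the cycle 0 → 0 with weight 2 and length 1. So λ(A) = 2/1 = 2.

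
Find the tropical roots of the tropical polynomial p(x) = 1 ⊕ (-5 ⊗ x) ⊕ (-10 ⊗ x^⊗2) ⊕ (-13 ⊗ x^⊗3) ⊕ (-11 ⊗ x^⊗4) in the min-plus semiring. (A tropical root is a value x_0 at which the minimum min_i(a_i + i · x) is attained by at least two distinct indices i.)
Roots: {-2, 3, 5, 6}

Each tropical root is a break point of the lower envelope of the lines y = a_i + i · x (there are 5 lines, with slopes 0, 1, ..., 4). Only the lines that attain the minimum somewhere contribute to roots; other lines are dominated. Here the surviving (envelope) indices are i = 4, i = 3, i = 2, i = 1, i = 0.
Intersections between consecutive envelope lines give the roots: for adjacent envelope indices i < j the intersection is x = (a_i − a_j) / (j − i). Reading off the sorted break points: {-2, 3, 5, 6}.
Verification: at each break x_0, at least two indices attain the minimum of min_i(a_i + i · x_0).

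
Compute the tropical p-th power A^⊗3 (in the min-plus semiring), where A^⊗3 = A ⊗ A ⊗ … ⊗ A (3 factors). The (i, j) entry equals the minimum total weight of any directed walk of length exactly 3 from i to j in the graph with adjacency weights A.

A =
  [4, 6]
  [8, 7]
A^⊗3 =
  [12, 14]
  [16, 18]

Each entry (A^⊗3)_ij equals the minimum over all length-3 walks i = v_0 → v_1 → … → v_3 = j of Σ_t A[v_t][v_{t+1}]. For example, for (i, j) = (0, 1) we minimise over 4 possible intermediate vertex sequences; the minimum is 14, attained along the walk 0 → 0 → 0 → 1.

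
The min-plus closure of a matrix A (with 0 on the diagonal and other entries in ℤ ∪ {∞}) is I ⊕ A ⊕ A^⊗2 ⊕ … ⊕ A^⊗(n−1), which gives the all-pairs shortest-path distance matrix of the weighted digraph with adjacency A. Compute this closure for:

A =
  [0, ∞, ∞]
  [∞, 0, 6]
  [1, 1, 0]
Closure =
  [0, ∞, ∞]
  [7, 0, 6]
  [1, 1, 0]

This is the Floyd-Warshall all-pairs shortest-path computation. For each intermediate vertex k = 0, 1, …, 2, update dist[i][j] ← min(dist[i][j], dist[i][k] + dist[k][j]). The final matrix gives, for each (i, j), the minimum total weight of any directed path from i to j (possibly empty when i = j).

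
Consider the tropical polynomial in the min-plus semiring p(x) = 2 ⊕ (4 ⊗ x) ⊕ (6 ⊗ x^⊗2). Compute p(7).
p(7) = 2

A tropical monomial a ⊗ x^⊗i evaluates to a + i · x. Evaluating each term at x = 7:
  Term 0 contributes 2 + 0 · 7 = 2
  Term 1 contributes 4 + 1 · 7 = 11
  Term 2 contributes 6 + 2 · 7 = 20
p(7) = ⊕ of these = min[2, 11, 20] = 2.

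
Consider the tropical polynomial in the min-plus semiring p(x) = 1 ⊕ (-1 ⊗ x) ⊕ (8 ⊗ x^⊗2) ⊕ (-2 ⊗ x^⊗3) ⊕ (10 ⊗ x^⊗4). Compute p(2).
p(2) = 1

A tropical monomial a ⊗ x^⊗i evaluates to a + i · x. Evaluating each term at x = 2:
  Term 0 contributes 1 + 0 · 2 = 1
  Term 1 contributes -1 + 1 · 2 = 1
  Term 2 contributes 8 + 2 · 2 = 12
  Term 3 contributes -2 + 3 · 2 = 4
  Term 4 contributes 10 + 4 · 2 = 18
p(2) = ⊕ of these = min[1, 1, 12, 4, 18] = 1.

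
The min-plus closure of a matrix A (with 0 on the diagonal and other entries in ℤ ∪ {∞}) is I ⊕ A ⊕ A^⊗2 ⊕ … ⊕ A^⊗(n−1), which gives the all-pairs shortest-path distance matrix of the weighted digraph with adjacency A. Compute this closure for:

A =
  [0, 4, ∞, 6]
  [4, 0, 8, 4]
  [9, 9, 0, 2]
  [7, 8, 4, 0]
Closure =
  [0, 4, 10, 6]
  [4, 0, 8, 4]
  [9, 9, 0, 2]
  [7, 8, 4, 0]

This is the Floyd-Warshall all-pairs shortest-path computation. For each intermediate vertex k = 0, 1, …, 3, update dist[i][j] ← min(dist[i][j], dist[i][k] + dist[k][j]). The final matrix gives, for each (i, j), the minimum total weight of any directed path from i to j (possibly empty when i = j).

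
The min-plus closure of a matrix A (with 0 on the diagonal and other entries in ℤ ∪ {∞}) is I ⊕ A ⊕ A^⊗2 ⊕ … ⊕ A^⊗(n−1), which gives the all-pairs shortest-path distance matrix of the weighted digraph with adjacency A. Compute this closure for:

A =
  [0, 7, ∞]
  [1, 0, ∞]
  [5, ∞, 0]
Closure =
  [0, 7, ∞]
  [1, 0, ∞]
  [5, 12, 0]

This is the Floyd-Warshall all-pairs shortest-path computation. For each intermediate vertex k = 0, 1, …, 2, update dist[i][j] ← min(dist[i][j], dist[i][k] + dist[k][j]). The final matrix gives, for each (i, j), the minimum total weight of any directed path from i to j (possibly empty when i = j).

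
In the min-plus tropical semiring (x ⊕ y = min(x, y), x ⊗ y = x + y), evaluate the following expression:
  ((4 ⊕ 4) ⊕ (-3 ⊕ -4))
((4 ⊕ 4) ⊕ (-3 ⊕ -4)) = -4

Expand innermost to outermost. Recall ⊕ takes the minimum of its arguments and ⊗ takes their sum. Working out the expression ((4 ⊕ 4) ⊕ (-3 ⊕ -4)) gives -4.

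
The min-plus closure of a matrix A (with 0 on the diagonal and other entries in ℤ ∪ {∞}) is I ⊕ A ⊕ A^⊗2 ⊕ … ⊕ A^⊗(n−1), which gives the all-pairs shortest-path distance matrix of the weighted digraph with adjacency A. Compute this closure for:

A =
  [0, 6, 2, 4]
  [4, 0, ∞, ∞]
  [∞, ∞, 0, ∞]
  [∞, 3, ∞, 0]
Closure =
  [0, 6, 2, 4]
  [4, 0, 6, 8]
  [∞, ∞, 0, ∞]
  [7, 3, 9, 0]

This is the Floyd-Warshall all-pairs shortest-path computation. For each intermediate vertex k = 0, 1, …, 3, update dist[i][j] ← min(dist[i][j], dist[i][k] + dist[k][j]). The final matrix gives, for each (i, j), the minimum total weight of any directed path from i to j (possibly empty when i = j).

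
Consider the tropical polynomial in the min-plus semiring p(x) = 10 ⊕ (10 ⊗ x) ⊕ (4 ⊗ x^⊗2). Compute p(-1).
p(-1) = 2

A tropical monomial a ⊗ x^⊗i evaluates to a + i · x. Evaluating each term at x = -1:
  Term 0 contributes 10 + 0 · -1 = 10
  Term 1 contributes 10 + 1 · -1 = 9
  Term 2 contributes 4 + 2 · -1 = 2
p(-1) = ⊕ of these = min[10, 9, 2] = 2.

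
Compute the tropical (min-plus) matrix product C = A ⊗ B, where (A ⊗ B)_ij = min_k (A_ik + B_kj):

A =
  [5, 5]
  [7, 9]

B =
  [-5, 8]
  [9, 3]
A ⊗ B =
  [0, 8]
  [2, 12]

Apply the min-plus product entry-by-entry:
  C[0][0] = min over k of (A[0][0] + B[0][0] = 5 + -5 = 0, A[0][1] + B[1][0] = 5 + 9 = 14) = 0 (attained at k = 0)
  C[0][1] = min over k of (A[0][0] + B[0][1] = 5 + 8 = 13, A[0][1] + B[1][1] = 5 + 3 = 8) = 8 (attained at k = 1)
  C[1][0] = min over k of (A[1][0] + B[0][0] = 7 + -5 = 2, A[1][1] + B[1][0] = 9 + 9 = 18) = 2 (attained at k = 0)
  C[1][1] = min over k of (A[1][0] + B[0][1] = 7 + 8 = 15, A[1][1] + B[1][1] = 9 + 3 = 12) = 12 (attained at k = 1)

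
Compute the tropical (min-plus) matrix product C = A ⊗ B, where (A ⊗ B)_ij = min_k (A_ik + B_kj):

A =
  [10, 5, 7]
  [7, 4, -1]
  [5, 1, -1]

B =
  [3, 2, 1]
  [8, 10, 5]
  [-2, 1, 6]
A ⊗ B =
  [5, 8, 10]
  [-3, 0, 5]
  [-3, 0, 5]

Apply the min-plus product entry-by-entry:
  C[0][0] = min over k of (A[0][0] + B[0][0] = 10 + 3 = 13, A[0][1] + B[1][0] = 5 + 8 = 13, A[0][2] + B[2][0] = 7 + -2 = 5) = 5 (attained at k = 2)
  C[0][1] = min over k of (A[0][0] + B[0][1] = 10 + 2 = 12, A[0][1] + B[1][1] = 5 + 10 = 15, A[0][2] + B[2][1] = 7 + 1 = 8) = 8 (attained at k = 2)
  C[0][2] = min over k of (A[0][0] + B[0][2] = 10 + 1 = 11, A[0][1] + B[1][2] = 5 + 5 = 10, A[0][2] + B[2][2] = 7 + 6 = 13) = 10 (attained at k = 1)
  C[1][0] = min over k of (A[1][0] + B[0][0] = 7 + 3 = 10, A[1][1] + B[1][0] = 4 + 8 = 12, A[1][2] + B[2][0] = -1 + -2 = -3) = -3 (attained at k = 2)
  C[1][1] = min over k of (A[1][0] + B[0][1] = 7 + 2 = 9, A[1][1] + B[1][1] = 4 + 10 = 14, A[1][2] + B[2][1] = -1 + 1 = 0) = 0 (attained at k = 2)
  C[1][2] = min over k of (A[1][0] + B[0][2] = 7 + 1 = 8, A[1][1] + B[1][2] = 4 + 5 = 9, A[1][2] + B[2][2] = -1 + 6 = 5) = 5 (attained at k = 2)
  C[2][0] = min over k of (A[2][0] + B[0][0] = 5 + 3 = 8, A[2][1] + B[1][0] = 1 + 8 = 9, A[2][2] + B[2][0] = -1 + -2 = -3) = -3 (attained at k = 2)
  C[2][1] = min over k of (A[2][0] + B[0][1] = 5 + 2 = 7, A[2][1] + B[1][1] = 1 + 10 = 11, A[2][2] + B[2][1] = -1 + 1 = 0) = 0 (attained at k = 2)
  C[2][2] = min over k of (A[2][0] + B[0][2] = 5 + 1 = 6, A[2][1] + B[1][2] = 1 + 5 = 6, A[2][2] + B[2][2] = -1 + 6 = 5) = 5 (attained at k = 2)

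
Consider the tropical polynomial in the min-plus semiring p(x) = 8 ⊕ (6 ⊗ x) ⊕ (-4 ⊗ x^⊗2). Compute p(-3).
p(-3) = -10

A tropical monomial a ⊗ x^⊗i evaluates to a + i · x. Evaluating each term at x = -3:
  Term 0 contributes 8 + 0 · -3 = 8
  Term 1 contributes 6 + 1 · -3 = 3
  Term 2 contributes -4 + 2 · -3 = -10
p(-3) = ⊕ of these = min[8, 3, -10] = -10.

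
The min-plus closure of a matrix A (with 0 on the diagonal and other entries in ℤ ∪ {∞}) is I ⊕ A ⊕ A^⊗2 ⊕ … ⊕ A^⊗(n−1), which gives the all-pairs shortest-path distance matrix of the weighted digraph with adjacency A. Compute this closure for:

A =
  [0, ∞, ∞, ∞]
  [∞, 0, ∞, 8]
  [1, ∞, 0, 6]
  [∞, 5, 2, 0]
Closure =
  [0, ∞, ∞, ∞]
  [11, 0, 10, 8]
  [1, 11, 0, 6]
  [3, 5, 2, 0]

This is the Floyd-Warshall all-pairs shortest-path computation. For each intermediate vertex k = 0, 1, …, 3, update dist[i][j] ← min(dist[i][j], dist[i][k] + dist[k][j]). The final matrix gives, for each (i, j), the minimum total weight of any directed path from i to j (possibly empty when i = j).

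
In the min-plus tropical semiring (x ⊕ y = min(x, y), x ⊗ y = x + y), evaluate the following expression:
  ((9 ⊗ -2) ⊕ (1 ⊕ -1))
((9 ⊗ -2) ⊕ (1 ⊕ -1)) = -1

Expand innermost to outermost. Recall ⊕ takes the minimum of its arguments and ⊗ takes their sum. Working out the expression ((9 ⊗ -2) ⊕ (1 ⊕ -1)) gives -1.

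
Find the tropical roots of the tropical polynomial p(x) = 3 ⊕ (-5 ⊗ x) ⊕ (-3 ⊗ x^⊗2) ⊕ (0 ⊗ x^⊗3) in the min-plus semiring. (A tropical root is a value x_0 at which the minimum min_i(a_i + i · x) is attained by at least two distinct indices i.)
Roots: {-3, -2, 8}

Each tropical root is a break point of the lower envelope of the lines y = a_i + i · x (there are 4 lines, with slopes 0, 1, ..., 3). Only the lines that attain the minimum somewhere contribute to roots; other lines are dominated. Here the surviving (envelope) indices are i = 3, i = 2, i = 1, i = 0.
Intersections between consecutive envelope lines give the roots: for adjacent envelope indices i < j the intersection is x = (a_i − a_j) / (j − i). Reading off the sorted break points: {-3, -2, 8}.
Verification: at each break x_0, at least two indices attain the minimum of min_i(a_i + i · x_0).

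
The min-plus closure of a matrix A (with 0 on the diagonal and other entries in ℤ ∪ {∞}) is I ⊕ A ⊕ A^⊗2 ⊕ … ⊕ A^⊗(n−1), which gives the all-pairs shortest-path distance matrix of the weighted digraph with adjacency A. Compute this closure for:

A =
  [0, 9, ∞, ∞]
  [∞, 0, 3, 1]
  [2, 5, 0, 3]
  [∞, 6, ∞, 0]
Closure =
  [0, 9, 12, 10]
  [5, 0, 3, 1]
  [2, 5, 0, 3]
  [11, 6, 9, 0]

This is the Floyd-Warshall all-pairs shortest-path computation. For each intermediate vertex k = 0, 1, …, 3, update dist[i][j] ← min(dist[i][j], dist[i][k] + dist[k][j]). The final matrix gives, for each (i, j), the minimum total weight of any directed path from i to j (possibly empty when i = j).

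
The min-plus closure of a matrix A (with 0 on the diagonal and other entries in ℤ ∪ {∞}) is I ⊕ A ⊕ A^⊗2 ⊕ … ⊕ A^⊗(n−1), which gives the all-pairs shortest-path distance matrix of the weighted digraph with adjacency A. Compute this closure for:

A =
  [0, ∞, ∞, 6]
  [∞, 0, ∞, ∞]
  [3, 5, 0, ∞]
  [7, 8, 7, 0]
Closure =
  [0, 14, 13, 6]
  [∞, 0, ∞, ∞]
  [3, 5, 0, 9]
  [7, 8, 7, 0]

This is the Floyd-Warshall all-pairs shortest-path computation. For each intermediate vertex k = 0, 1, …, 3, update dist[i][j] ← min(dist[i][j], dist[i][k] + dist[k][j]). The final matrix gives, for each (i, j), the minimum total weight of any directed path from i to j (possibly empty when i = j).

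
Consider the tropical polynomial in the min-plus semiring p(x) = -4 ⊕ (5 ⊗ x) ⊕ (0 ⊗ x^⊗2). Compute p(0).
p(0) = -4

A tropical monomial a ⊗ x^⊗i evaluates to a + i · x. Evaluating each term at x = 0:
  Term 0 contributes -4 + 0 · 0 = -4
  Term 1 contributes 5 + 1 · 0 = 5
  Term 2 contributes 0 + 2 · 0 = 0
p(0) = ⊕ of these = min[-4, 5, 0] = -4.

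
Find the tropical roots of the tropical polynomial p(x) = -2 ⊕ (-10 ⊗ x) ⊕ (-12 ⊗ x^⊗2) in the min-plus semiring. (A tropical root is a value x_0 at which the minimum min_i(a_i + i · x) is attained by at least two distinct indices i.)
Roots: {2, 8}

Each tropical root is a break point of the lower envelope of the lines y = a_i + i · x (there are 3 lines, with slopes 0, 1, ..., 2). Only the lines that attain the minimum somewhere contribute to roots; other lines are dominated. Here the surviving (envelope) indices are i = 2, i = 1, i = 0.
Intersections between consecutive envelope lines give the roots: for adjacent envelope indices i < j the intersection is x = (a_i − a_j) / (j − i). Reading off the sorted break points: {2, 8}.
Verification: at each break x_0, at least two indices attain the minimum of min_i(a_i + i · x_0).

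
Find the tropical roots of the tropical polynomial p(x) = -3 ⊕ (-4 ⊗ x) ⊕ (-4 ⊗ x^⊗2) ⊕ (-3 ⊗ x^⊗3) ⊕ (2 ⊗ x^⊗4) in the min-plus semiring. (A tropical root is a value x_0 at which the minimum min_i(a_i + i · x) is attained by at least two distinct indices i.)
Roots: {-5, -1, 0, 1}

Each tropical root is a break point of the lower envelope of the lines y = a_i + i · x (there are 5 lines, with slopes 0, 1, ..., 4). Only the lines that attain the minimum somewhere contribute to roots; other lines are dominated. Here the surviving (envelope) indices are i = 4, i = 3, i = 2, i = 1, i = 0.
Intersections between consecutive envelope lines give the roots: for adjacent envelope indices i < j the intersection is x = (a_i − a_j) / (j − i). Reading off the sorted break points: {-5, -1, 0, 1}.
Verification: at each break x_0, at least two indices attain the minimum of min_i(a_i + i · x_0).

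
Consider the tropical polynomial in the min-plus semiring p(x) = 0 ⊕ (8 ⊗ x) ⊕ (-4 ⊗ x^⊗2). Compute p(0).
p(0) = -4

A tropical monomial a ⊗ x^⊗i evaluates to a + i · x. Evaluating each term at x = 0:
  Term 0 contributes 0 + 0 · 0 = 0
  Term 1 contributes 8 + 1 · 0 = 8
  Term 2 contributes -4 + 2 · 0 = -4
p(0) = ⊕ of these = min[0, 8, -4] = -4.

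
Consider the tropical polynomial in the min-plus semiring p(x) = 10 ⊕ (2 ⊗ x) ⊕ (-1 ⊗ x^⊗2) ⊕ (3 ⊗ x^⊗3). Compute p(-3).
p(-3) = -7

A tropical monomial a ⊗ x^⊗i evaluates to a + i · x. Evaluating each term at x = -3:
  Term 0 contributes 10 + 0 · -3 = 10
  Term 1 contributes 2 + 1 · -3 = -1
  Term 2 contributes -1 + 2 · -3 = -7
  Term 3 contributes 3 + 3 · -3 = -6
p(-3) = ⊕ of these = min[10, -1, -7, -6] = -7.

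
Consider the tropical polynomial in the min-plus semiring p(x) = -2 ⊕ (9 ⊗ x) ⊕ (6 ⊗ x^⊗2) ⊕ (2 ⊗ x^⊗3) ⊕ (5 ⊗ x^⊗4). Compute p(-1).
p(-1) = -2

A tropical monomial a ⊗ x^⊗i evaluates to a + i · x. Evaluating each term at x = -1:
  Term 0 contributes -2 + 0 · -1 = -2
  Term 1 contributes 9 + 1 · -1 = 8
  Term 2 contributes 6 + 2 · -1 = 4
  Term 3 contributes 2 + 3 · -1 = -1
  Term 4 contributes 5 + 4 · -1 = 1
p(-1) = ⊕ of these = min[-2, 8, 4, -1, 1] = -2.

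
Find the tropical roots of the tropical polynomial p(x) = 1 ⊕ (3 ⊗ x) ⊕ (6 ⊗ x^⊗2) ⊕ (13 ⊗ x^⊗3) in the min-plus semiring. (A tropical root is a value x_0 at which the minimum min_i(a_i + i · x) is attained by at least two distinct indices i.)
Roots: {-7, -3, -2}

Each tropical root is a break point of the lower envelope of the lines y = a_i + i · x (there are 4 lines, with slopes 0, 1, ..., 3). Only the lines that attain the minimum somewhere contribute to roots; other lines are dominated. Here the surviving (envelope) indices are i = 3, i = 2, i = 1, i = 0.
Intersections between consecutive envelope lines give the roots: for adjacent envelope indices i < j the intersection is x = (a_i − a_j) / (j − i). Reading off the sorted break points: {-7, -3, -2}.
Verification: at each break x_0, at least two indices attain the minimum of min_i(a_i + i · x_0).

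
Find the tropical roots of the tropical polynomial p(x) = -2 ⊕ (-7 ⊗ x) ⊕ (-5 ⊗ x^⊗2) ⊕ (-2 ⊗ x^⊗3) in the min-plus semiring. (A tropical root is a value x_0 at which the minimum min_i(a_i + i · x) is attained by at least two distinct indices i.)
Roots: {-3, -2, 5}

Each tropical root is a break point of the lower envelope of the lines y = a_i + i · x (there are 4 lines, with slopes 0, 1, ..., 3). Only the lines that attain the minimum somewhere contribute to roots; other lines are dominated. Here the surviving (envelope) indices are i = 3, i = 2, i = 1, i = 0.
Intersections between consecutive envelope lines give the roots: for adjacent envelope indices i < j the intersection is x = (a_i − a_j) / (j − i). Reading off the sorted break points: {-3, -2, 5}.
Verification: at each break x_0, at least two indices attain the minimum of min_i(a_i + i · x_0).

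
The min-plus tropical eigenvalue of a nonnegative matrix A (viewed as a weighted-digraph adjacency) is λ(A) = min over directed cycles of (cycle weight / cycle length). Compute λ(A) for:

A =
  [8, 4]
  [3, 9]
λ(A) = 7/2

Enumerate directed cycles and compute their means (weight / length). Sample:
  cycle 0 → 0: weight = 8, length = 1, mean = 8/1 ≈ 8.000
  cycle 1 → 1: weight = 9, length = 1, mean = 9/1 ≈ 9.000
  cycle 0 → 1 → 0: weight = 7, length = 2, mean = 7/2 ≈ 3.500
  cycle 1 → 0 → 1: weight = 7, length = 2, mean = 7/2 ≈ 3.500
Minimum mean = 3.500, attained e.g. along the cycle 0 → 1 → 0 with weight 7 and length 2. So λ(A) = 7/2 = 7/2.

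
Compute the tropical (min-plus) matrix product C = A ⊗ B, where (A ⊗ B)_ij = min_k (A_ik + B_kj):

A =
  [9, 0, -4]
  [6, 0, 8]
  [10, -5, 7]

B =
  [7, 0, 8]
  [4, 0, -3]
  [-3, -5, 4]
A ⊗ B =
  [-7, -9, -3]
  [4, 0, -3]
  [-1, -5, -8]

Apply the min-plus product entry-by-entry:
  C[0][0] = min over k of (A[0][0] + B[0][0] = 9 + 7 = 16, A[0][1] + B[1][0] = 0 + 4 = 4, A[0][2] + B[2][0] = -4 + -3 = -7) = -7 (attained at k = 2)
  C[0][1] = min over k of (A[0][0] + B[0][1] = 9 + 0 = 9, A[0][1] + B[1][1] = 0 + 0 = 0, A[0][2] + B[2][1] = -4 + -5 = -9) = -9 (attained at k = 2)
  C[0][2] = min over k of (A[0][0] + B[0][2] = 9 + 8 = 17, A[0][1] + B[1][2] = 0 + -3 = -3, A[0][2] + B[2][2] = -4 + 4 = 0) = -3 (attained at k = 1)
  C[1][0] = min over k of (A[1][0] + B[0][0] = 6 + 7 = 13, A[1][1] + B[1][0] = 0 + 4 = 4, A[1][2] + B[2][0] = 8 + -3 = 5) = 4 (attained at k = 1)
  C[1][1] = min over k of (A[1][0] + B[0][1] = 6 + 0 = 6, A[1][1] + B[1][1] = 0 + 0 = 0, A[1][2] + B[2][1] = 8 + -5 = 3) = 0 (attained at k = 1)
  C[1][2] = min over k of (A[1][0] + B[0][2] = 6 + 8 = 14, A[1][1] + B[1][2] = 0 + -3 = -3, A[1][2] + B[2][2] = 8 + 4 = 12) = -3 (attained at k = 1)
  C[2][0] = min over k of (A[2][0] + B[0][0] = 10 + 7 = 17, A[2][1] + B[1][0] = -5 + 4 = -1, A[2][2] + B[2][0] = 7 + -3 = 4) = -1 (attained at k = 1)
  C[2][1] = min over k of (A[2][0] + B[0][1] = 10 + 0 = 10, A[2][1] + B[1][1] = -5 + 0 = -5, A[2][2] + B[2][1] = 7 + -5 = 2) = -5 (attained at k = 1)
  C[2][2] = min over k of (A[2][0] + B[0][2] = 10 + 8 = 18, A[2][1] + B[1][2] = -5 + -3 = -8, A[2][2] + B[2][2] = 7 + 4 = 11) = -8 (attained at k = 1)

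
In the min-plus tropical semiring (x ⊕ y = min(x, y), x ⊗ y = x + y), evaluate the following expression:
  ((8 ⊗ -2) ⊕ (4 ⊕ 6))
((8 ⊗ -2) ⊕ (4 ⊕ 6)) = 4

Expand innermost to outermost. Recall ⊕ takes the minimum of its arguments and ⊗ takes their sum. Working out the expression ((8 ⊗ -2) ⊕ (4 ⊕ 6)) gives 4.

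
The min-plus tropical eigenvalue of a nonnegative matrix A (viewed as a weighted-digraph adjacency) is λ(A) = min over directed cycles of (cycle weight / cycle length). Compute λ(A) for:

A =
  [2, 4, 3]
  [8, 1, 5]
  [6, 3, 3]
λ(A) = 1

Enumerate directed cycles and compute their means (weight / length). Sample:
  cycle 0 → 0: weight = 2, length = 1, mean = 2/1 ≈ 2.000
  cycle 1 → 1: weight = 1, length = 1, mean = 1/1 ≈ 1.000
  cycle 2 → 2: weight = 3, length = 1, mean = 3/1 ≈ 3.000
  cycle 0 → 1 → 0: weight = 12, length = 2, mean = 12/2 ≈ 6.000
  cycle 0 → 2 → 0: weight = 9, length = 2, mean = 9/2 ≈ 4.500
  cycle 1 → 0 → 1: weight = 12, length = 2, mean = 12/2 ≈ 6.000
Minimum mean = 1.000, attained e.g. along the cycle 1 → 1 with weight 1 and length 1. So λ(A) = 1/1 = 1.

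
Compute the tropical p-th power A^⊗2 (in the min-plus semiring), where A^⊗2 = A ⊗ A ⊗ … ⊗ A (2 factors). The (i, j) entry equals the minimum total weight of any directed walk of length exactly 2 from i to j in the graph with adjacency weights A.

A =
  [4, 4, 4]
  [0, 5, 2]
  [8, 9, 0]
A^⊗2 =
  [4, 8, 4]
  [4, 4, 2]
  [8, 9, 0]

Each entry (A^⊗2)_ij equals the minimum over all length-2 walks i = v_0 → v_1 → … → v_2 = j of Σ_t A[v_t][v_{t+1}]. For example, for (i, j) = (0, 2) we minimise over 3 possible intermediate vertex sequences; the minimum is 4, attained along the walk 0 → 2 → 2.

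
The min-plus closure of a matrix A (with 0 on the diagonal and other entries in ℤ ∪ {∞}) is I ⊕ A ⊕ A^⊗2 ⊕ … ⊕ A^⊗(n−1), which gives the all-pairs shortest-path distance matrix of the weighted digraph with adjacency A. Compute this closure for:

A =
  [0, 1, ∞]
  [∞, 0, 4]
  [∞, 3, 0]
Closure =
  [0, 1, 5]
  [∞, 0, 4]
  [∞, 3, 0]

This is the Floyd-Warshall all-pairs shortest-path computation. For each intermediate vertex k = 0, 1, …, 2, update dist[i][j] ← min(dist[i][j], dist[i][k] + dist[k][j]). The final matrix gives, for each (i, j), the minimum total weight of any directed path from i to j (possibly empty when i = j).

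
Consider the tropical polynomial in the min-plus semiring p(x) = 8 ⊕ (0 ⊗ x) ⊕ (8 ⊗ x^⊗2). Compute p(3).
p(3) = 3

A tropical monomial a ⊗ x^⊗i evaluates to a + i · x. Evaluating each term at x = 3:
  Term 0 contributes 8 + 0 · 3 = 8
  Term 1 contributes 0 + 1 · 3 = 3
  Term 2 contributes 8 + 2 · 3 = 14
p(3) = ⊕ of these = min[8, 3, 14] = 3.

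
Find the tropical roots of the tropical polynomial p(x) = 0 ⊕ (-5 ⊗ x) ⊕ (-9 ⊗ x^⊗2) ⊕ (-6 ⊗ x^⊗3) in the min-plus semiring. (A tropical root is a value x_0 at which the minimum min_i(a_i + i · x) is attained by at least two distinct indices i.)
Roots: {-3, 4, 5}

Each tropical root is a break point of the lower envelope of the lines y = a_i + i · x (there are 4 lines, with slopes 0, 1, ..., 3). Only the lines that attain the minimum somewhere contribute to roots; other lines are dominated. Here the surviving (envelope) indices are i = 3, i = 2, i = 1, i = 0.
Intersections between consecutive envelope lines give the roots: for adjacent envelope indices i < j the intersection is x = (a_i − a_j) / (j − i). Reading off the sorted break points: {-3, 4, 5}.
Verification: at each break x_0, at least two indices attain the minimum of min_i(a_i + i · x_0).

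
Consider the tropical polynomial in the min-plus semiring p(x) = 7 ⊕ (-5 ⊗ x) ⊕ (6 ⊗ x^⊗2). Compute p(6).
p(6) = 1

A tropical monomial a ⊗ x^⊗i evaluates to a + i · x. Evaluating each term at x = 6:
  Term 0 contributes 7 + 0 · 6 = 7
  Term 1 contributes -5 + 1 · 6 = 1
  Term 2 contributes 6 + 2 · 6 = 18
p(6) = ⊕ of these = min[7, 1, 18] = 1.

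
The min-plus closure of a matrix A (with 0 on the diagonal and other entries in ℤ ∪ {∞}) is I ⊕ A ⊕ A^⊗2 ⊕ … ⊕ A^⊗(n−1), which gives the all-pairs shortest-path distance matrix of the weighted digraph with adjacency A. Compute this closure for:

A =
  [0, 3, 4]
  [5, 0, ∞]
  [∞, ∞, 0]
Closure =
  [0, 3, 4]
  [5, 0, 9]
  [∞, ∞, 0]

This is the Floyd-Warshall all-pairs shortest-path computation. For each intermediate vertex k = 0, 1, …, 2, update dist[i][j] ← min(dist[i][j], dist[i][k] + dist[k][j]). The final matrix gives, for each (i, j), the minimum total weight of any directed path from i to j (possibly empty when i = j).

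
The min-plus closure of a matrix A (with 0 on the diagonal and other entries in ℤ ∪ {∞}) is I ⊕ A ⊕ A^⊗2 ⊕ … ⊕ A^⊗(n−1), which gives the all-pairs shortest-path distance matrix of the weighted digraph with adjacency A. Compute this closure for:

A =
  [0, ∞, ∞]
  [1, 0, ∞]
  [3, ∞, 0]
Closure =
  [0, ∞, ∞]
  [1, 0, ∞]
  [3, ∞, 0]

This is the Floyd-Warshall all-pairs shortest-path computation. For each intermediate vertex k = 0, 1, …, 2, update dist[i][j] ← min(dist[i][j], dist[i][k] + dist[k][j]). The final matrix gives, for each (i, j), the minimum total weight of any directed path from i to j (possibly empty when i = j).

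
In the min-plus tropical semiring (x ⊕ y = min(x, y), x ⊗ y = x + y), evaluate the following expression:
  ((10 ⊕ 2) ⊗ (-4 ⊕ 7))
((10 ⊕ 2) ⊗ (-4 ⊕ 7)) = -2

Expand innermost to outermost. Recall ⊕ takes the minimum of its arguments and ⊗ takes their sum. Working out the expression ((10 ⊕ 2) ⊗ (-4 ⊕ 7)) gives -2.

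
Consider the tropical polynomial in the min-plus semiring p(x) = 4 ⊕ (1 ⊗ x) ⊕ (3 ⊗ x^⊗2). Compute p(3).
p(3) = 4

A tropical monomial a ⊗ x^⊗i evaluates to a + i · x. Evaluating each term at x = 3:
  Term 0 contributes 4 + 0 · 3 = 4
  Term 1 contributes 1 + 1 · 3 = 4
  Term 2 contributes 3 + 2 · 3 = 9
p(3) = ⊕ of these = min[4, 4, 9] = 4.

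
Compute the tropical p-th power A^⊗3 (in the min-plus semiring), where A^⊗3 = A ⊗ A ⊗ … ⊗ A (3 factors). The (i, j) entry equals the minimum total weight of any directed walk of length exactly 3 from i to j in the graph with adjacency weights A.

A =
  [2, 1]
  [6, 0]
A^⊗3 =
  [6, 1]
  [6, 0]

Each entry (A^⊗3)_ij equals the minimum over all length-3 walks i = v_0 → v_1 → … → v_3 = j of Σ_t A[v_t][v_{t+1}]. For example, for (i, j) = (0, 1) we minimise over 4 possible intermediate vertex sequences; the minimum is 1, attained along the walk 0 → 1 → 1 → 1.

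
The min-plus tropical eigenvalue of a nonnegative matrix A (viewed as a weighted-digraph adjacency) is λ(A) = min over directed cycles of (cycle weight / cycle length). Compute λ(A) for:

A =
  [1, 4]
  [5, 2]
λ(A) = 1

Enumerate directed cycles and compute their means (weight / length). Sample:
  cycle 0 → 0: weight = 1, length = 1, mean = 1/1 ≈ 1.000
  cycle 1 → 1: weight = 2, length = 1, mean = 2/1 ≈ 2.000
  cycle 0 → 1 → 0: weight = 9, length = 2, mean = 9/2 ≈ 4.500
  cycle 1 → 0 → 1: weight = 9, length = 2, mean = 9/2 ≈ 4.500
Minimum mean = 1.000, attained e.g. along the cycle 0 → 0 with weight 1 and length 1. So λ(A) = 1/1 = 1.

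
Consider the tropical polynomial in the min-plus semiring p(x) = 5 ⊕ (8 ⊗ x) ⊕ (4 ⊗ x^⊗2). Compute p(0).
p(0) = 4

A tropical monomial a ⊗ x^⊗i evaluates to a + i · x. Evaluating each term at x = 0:
  Term 0 contributes 5 + 0 · 0 = 5
  Term 1 contributes 8 + 1 · 0 = 8
  Term 2 contributes 4 + 2 · 0 = 4
p(0) = ⊕ of these = min[5, 8, 4] = 4.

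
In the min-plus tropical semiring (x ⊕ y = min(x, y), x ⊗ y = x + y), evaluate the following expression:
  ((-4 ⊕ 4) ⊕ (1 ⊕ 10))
((-4 ⊕ 4) ⊕ (1 ⊕ 10)) = -4

Expand innermost to outermost. Recall ⊕ takes the minimum of its arguments and ⊗ takes their sum. Working out the expression ((-4 ⊕ 4) ⊕ (1 ⊕ 10)) gives -4.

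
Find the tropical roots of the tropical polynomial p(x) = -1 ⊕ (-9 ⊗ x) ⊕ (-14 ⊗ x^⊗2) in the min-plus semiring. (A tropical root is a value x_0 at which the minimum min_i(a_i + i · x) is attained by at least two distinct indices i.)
Roots: {5, 8}

Each tropical root is a break point of the lower envelope of the lines y = a_i + i · x (there are 3 lines, with slopes 0, 1, ..., 2). Only the lines that attain the minimum somewhere contribute to roots; other lines are dominated. Here the surviving (envelope) indices are i = 2, i = 1, i = 0.
Intersections between consecutive envelope lines give the roots: for adjacent envelope indices i < j the intersection is x = (a_i − a_j) / (j − i). Reading off the sorted break points: {5, 8}.
Verification: at each break x_0, at least two indices attain the minimum of min_i(a_i + i · x_0).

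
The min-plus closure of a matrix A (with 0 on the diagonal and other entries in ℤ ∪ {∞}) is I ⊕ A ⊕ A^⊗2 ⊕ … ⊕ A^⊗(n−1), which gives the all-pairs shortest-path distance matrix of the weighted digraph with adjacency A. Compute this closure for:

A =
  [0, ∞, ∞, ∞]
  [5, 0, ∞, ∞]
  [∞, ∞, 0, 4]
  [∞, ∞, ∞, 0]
Closure =
  [0, ∞, ∞, ∞]
  [5, 0, ∞, ∞]
  [∞, ∞, 0, 4]
  [∞, ∞, ∞, 0]

This is the Floyd-Warshall all-pairs shortest-path computation. For each intermediate vertex k = 0, 1, …, 3, update dist[i][j] ← min(dist[i][j], dist[i][k] + dist[k][j]). The final matrix gives, for each (i, j), the minimum total weight of any directed path from i to j (possibly empty when i = j).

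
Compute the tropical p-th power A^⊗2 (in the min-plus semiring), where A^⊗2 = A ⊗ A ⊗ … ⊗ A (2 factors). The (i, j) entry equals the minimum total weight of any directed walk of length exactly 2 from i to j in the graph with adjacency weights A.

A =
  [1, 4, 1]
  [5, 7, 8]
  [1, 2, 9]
A^⊗2 =
  [2, 3, 2]
  [6, 9, 6]
  [2, 5, 2]

Each entry (A^⊗2)_ij equals the minimum over all length-2 walks i = v_0 → v_1 → … → v_2 = j of Σ_t A[v_t][v_{t+1}]. For example, for (i, j) = (0, 2) we minimise over 3 possible intermediate vertex sequences; the minimum is 2, attained along the walk 0 → 0 → 2.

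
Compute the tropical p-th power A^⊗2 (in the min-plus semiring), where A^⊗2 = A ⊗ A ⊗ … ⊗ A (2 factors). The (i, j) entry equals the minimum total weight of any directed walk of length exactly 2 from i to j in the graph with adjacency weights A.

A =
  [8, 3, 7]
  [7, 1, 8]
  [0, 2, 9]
A^⊗2 =
  [7, 4, 11]
  [8, 2, 9]
  [8, 3, 7]

Each entry (A^⊗2)_ij equals the minimum over all length-2 walks i = v_0 → v_1 → … → v_2 = j of Σ_t A[v_t][v_{t+1}]. For example, for (i, j) = (0, 2) we minimise over 3 possible intermediate vertex sequences; the minimum is 11, attained along the walk 0 → 1 → 2.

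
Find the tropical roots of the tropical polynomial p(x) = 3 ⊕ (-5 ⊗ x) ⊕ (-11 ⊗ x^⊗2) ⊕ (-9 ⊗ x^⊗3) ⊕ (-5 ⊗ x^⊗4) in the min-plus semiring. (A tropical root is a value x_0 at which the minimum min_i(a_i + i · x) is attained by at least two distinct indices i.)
Roots: {-4, -2, 6, 8}

Each tropical root is a break point of the lower envelope of the lines y = a_i + i · x (there are 5 lines, with slopes 0, 1, ..., 4). Only the lines that attain the minimum somewhere contribute to roots; other lines are dominated. Here the surviving (envelope) indices are i = 4, i = 3, i = 2, i = 1, i = 0.
Intersections between consecutive envelope lines give the roots: for adjacent envelope indices i < j the intersection is x = (a_i − a_j) / (j − i). Reading off the sorted break points: {-4, -2, 6, 8}.
Verification: at each break x_0, at least two indices attain the minimum of min_i(a_i + i · x_0).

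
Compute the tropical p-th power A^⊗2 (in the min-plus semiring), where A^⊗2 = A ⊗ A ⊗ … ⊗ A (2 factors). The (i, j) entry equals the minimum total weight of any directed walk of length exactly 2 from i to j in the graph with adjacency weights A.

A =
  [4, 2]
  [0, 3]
A^⊗2 =
  [2, 5]
  [3, 2]

Each entry (A^⊗2)_ij equals the minimum over all length-2 walks i = v_0 → v_1 → … → v_2 = j of Σ_t A[v_t][v_{t+1}]. For example, for (i, j) = (0, 1) we minimise over 2 possible intermediate vertex sequences; the minimum is 5, attained along the walk 0 → 1 → 1.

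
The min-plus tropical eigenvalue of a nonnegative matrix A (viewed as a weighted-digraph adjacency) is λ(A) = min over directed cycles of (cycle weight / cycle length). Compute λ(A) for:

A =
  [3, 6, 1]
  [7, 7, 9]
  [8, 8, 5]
λ(A) = 3

Enumerate directed cycles and compute their means (weight / length). Sample:
  cycle 0 → 0: weight = 3, length = 1, mean = 3/1 ≈ 3.000
  cycle 1 → 1: weight = 7, length = 1, mean = 7/1 ≈ 7.000
  cycle 2 → 2: weight = 5, length = 1, mean = 5/1 ≈ 5.000
  cycle 0 → 1 → 0: weight = 13, length = 2, mean = 13/2 ≈ 6.500
  cycle 0 → 2 → 0: weight = 9, length = 2, mean = 9/2 ≈ 4.500
  cycle 1 → 0 → 1: weight = 13, length = 2, mean = 13/2 ≈ 6.500
Minimum mean = 3.000, attained e.g. along the cycle 0 → 0 with weight 3 and length 1. So λ(A) = 3/1 = 3.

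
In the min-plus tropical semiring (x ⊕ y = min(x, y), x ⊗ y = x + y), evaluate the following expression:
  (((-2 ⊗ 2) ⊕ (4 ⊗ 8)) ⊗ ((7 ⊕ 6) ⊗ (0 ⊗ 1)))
(((-2 ⊗ 2) ⊕ (4 ⊗ 8)) ⊗ ((7 ⊕ 6) ⊗ (0 ⊗ 1))) = 7

Expand innermost to outermost. Recall ⊕ takes the minimum of its arguments and ⊗ takes their sum. Working out the expression (((-2 ⊗ 2) ⊕ (4 ⊗ 8)) ⊗ ((7 ⊕ 6) ⊗ (0 ⊗ 1))) gives 7.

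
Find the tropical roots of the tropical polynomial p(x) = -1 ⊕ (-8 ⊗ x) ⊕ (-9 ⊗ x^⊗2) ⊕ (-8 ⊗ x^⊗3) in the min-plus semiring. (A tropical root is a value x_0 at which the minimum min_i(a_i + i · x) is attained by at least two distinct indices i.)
Roots: {-1, 1, 7}

Each tropical root is a break point of the lower envelope of the lines y = a_i + i · x (there are 4 lines, with slopes 0, 1, ..., 3). Only the lines that attain the minimum somewhere contribute to roots; other lines are dominated. Here the surviving (envelope) indices are i = 3, i = 2, i = 1, i = 0.
Intersections between consecutive envelope lines give the roots: for adjacent envelope indices i < j the intersection is x = (a_i − a_j) / (j − i). Reading off the sorted break points: {-1, 1, 7}.
Verification: at each break x_0, at least two indices attain the minimum of min_i(a_i + i · x_0).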